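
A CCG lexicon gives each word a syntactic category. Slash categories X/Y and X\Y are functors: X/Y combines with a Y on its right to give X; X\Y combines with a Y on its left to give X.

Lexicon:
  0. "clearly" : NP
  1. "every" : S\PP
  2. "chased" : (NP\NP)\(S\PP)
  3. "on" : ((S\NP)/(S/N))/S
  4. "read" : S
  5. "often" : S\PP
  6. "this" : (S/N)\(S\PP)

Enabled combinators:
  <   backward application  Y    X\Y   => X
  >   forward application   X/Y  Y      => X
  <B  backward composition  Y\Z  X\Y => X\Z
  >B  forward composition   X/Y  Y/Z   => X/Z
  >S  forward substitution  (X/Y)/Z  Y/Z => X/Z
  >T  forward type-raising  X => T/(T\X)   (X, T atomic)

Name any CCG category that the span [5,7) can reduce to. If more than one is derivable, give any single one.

[0,7] S   <
  [0,1] "clearly" : NP
  [1,7] S\NP   <B
    [1,3] NP\NP   <
      [1,2] "every" : S\PP
      [2,3] "chased" : (NP\NP)\(S\PP)
    [3,7] S\NP   >
      [3,5] (S\NP)/(S/N)   >
        [3,4] "on" : ((S\NP)/(S/N))/S
        [4,5] "read" : S
      [5,7] S/N   <
        [5,6] "often" : S\PP
        [6,7] "this" : (S/N)\(S\PP)

S/N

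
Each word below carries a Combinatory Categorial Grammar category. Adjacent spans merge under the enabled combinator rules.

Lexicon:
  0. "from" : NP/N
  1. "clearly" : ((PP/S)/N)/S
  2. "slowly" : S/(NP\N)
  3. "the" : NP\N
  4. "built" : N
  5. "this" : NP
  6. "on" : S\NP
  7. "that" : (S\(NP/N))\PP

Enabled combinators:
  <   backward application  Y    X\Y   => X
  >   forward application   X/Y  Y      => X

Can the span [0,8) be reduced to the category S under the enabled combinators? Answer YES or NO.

[0,8] S   <
  [0,1] "from" : NP/N
  [1,8] S\(NP/N)   <
    [1,7] PP   >
      [1,5] PP/S   >
        [1,4] (PP/S)/N   >
          [1,2] "clearly" : ((PP/S)/N)/S
          [2,4] S   >
            [2,3] "slowly" : S/(NP\N)
            [3,4] "the" : NP\N
        [4,5] "built" : N
      [5,7] S   <
        [5,6] "this" : NP
        [6,7] "on" : S\NP
    [7,8] "that" : (S\(NP/N))\PP

YES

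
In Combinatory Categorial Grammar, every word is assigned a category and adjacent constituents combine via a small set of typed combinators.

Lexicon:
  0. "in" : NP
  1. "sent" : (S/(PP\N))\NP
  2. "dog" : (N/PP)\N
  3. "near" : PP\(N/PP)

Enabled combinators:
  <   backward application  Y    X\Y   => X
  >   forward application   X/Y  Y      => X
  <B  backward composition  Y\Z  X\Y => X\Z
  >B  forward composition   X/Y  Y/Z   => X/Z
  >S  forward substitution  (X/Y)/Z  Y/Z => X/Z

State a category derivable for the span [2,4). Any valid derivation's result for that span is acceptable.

PP\N

[0,4] S   >
  [0,2] S/(PP\N)   <
    [0,1] "in" : NP
    [1,2] "sent" : (S/(PP\N))\NP
  [2,4] PP\N   <B
    [2,3] "dog" : (N/PP)\N
    [3,4] "near" : PP\(N/PP)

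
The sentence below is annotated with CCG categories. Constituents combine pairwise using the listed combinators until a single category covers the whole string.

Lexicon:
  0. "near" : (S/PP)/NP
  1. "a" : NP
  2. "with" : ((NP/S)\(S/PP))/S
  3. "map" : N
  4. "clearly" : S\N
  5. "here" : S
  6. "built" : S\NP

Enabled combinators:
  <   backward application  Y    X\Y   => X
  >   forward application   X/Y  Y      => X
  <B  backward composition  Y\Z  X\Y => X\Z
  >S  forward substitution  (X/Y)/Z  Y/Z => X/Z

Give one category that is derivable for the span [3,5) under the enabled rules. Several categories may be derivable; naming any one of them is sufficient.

[0,7] S   <
  [0,6] NP   >
    [0,5] NP/S   <
      [0,2] S/PP   >
        [0,1] "near" : (S/PP)/NP
        [1,2] "a" : NP
      [2,5] (NP/S)\(S/PP)   >
        [2,3] "with" : ((NP/S)\(S/PP))/S
        [3,5] S   <
          [3,4] "map" : N
          [4,5] "clearly" : S\N
    [5,6] "here" : S
  [6,7] "built" : S\NP

S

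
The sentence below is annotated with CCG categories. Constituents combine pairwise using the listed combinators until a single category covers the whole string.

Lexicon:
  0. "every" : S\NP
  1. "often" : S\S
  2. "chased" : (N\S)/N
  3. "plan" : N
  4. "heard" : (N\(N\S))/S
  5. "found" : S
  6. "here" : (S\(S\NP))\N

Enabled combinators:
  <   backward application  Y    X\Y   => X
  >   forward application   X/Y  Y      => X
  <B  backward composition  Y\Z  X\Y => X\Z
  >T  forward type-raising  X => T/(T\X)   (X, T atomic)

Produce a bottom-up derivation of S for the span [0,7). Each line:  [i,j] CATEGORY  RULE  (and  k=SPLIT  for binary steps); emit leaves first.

[0,1] S\NP  lex  "every"
[1,2] S\S  lex  "often"
[0,2] S\NP  <B  k=1
[2,3] (N\S)/N  lex  "chased"
[3,4] N  lex  "plan"
[2,4] N\S  >  k=3
[4,5] (N\(N\S))/S  lex  "heard"
[5,6] S  lex  "found"
[4,6] N\(N\S)  >  k=5
[2,6] N  <  k=4
[6,7] (S\(S\NP))\N  lex  "here"
[2,7] S\(S\NP)  <  k=6
[0,7] S  <  k=2

[0,7] S   <
  [0,2] S\NP   <B
    [0,1] "every" : S\NP
    [1,2] "often" : S\S
  [2,7] S\(S\NP)   <
    [2,6] N   <
      [2,4] N\S   >
        [2,3] "chased" : (N\S)/N
        [3,4] "plan" : N
      [4,6] N\(N\S)   >
        [4,5] "heard" : (N\(N\S))/S
        [5,6] "found" : S
    [6,7] "here" : (S\(S\NP))\N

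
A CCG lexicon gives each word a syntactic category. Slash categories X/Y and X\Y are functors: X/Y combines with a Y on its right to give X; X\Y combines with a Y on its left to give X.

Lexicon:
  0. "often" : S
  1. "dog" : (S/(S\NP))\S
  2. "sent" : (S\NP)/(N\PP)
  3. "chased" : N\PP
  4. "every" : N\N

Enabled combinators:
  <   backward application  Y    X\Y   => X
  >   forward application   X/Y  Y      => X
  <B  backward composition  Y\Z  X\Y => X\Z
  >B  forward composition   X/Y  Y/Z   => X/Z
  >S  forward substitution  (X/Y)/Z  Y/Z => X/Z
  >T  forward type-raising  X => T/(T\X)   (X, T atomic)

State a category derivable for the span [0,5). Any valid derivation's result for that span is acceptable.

S

[0,5] S   >
  [0,2] S/(S\NP)   <
    [0,1] "often" : S
    [1,2] "dog" : (S/(S\NP))\S
  [2,5] S\NP   >
    [2,3] "sent" : (S\NP)/(N\PP)
    [3,5] N\PP   <B
      [3,4] "chased" : N\PP
      [4,5] "every" : N\N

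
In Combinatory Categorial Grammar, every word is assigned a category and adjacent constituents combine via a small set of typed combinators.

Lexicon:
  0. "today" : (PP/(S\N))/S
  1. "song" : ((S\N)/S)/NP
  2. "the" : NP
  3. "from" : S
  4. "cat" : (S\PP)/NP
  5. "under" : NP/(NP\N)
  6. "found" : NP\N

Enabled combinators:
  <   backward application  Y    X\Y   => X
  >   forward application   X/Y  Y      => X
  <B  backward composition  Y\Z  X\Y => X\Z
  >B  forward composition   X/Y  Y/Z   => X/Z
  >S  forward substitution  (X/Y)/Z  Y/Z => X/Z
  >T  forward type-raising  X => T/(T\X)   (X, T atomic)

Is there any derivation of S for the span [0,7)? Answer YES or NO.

YES

[0,7] S   <
  [0,4] PP   >
    [0,3] PP/S   >S
      [0,1] "today" : (PP/(S\N))/S
      [1,3] (S\N)/S   >
        [1,2] "song" : ((S\N)/S)/NP
        [2,3] "the" : NP
    [3,4] "from" : S
  [4,7] S\PP   >
    [4,5] "cat" : (S\PP)/NP
    [5,7] NP   >
      [5,6] "under" : NP/(NP\N)
      [6,7] "found" : NP\N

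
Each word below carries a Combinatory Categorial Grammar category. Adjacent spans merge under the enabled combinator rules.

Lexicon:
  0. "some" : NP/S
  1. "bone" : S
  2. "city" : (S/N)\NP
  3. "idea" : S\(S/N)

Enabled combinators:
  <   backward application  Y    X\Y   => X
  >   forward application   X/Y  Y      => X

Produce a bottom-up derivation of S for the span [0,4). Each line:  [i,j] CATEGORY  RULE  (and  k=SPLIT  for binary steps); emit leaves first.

[0,1] NP/S  lex  "some"
[1,2] S  lex  "bone"
[0,2] NP  >  k=1
[2,3] (S/N)\NP  lex  "city"
[0,3] S/N  <  k=2
[3,4] S\(S/N)  lex  "idea"
[0,4] S  <  k=3

[0,4] S   <
  [0,3] S/N   <
    [0,2] NP   >
      [0,1] "some" : NP/S
      [1,2] "bone" : S
    [2,3] "city" : (S/N)\NP
  [3,4] "idea" : S\(S/N)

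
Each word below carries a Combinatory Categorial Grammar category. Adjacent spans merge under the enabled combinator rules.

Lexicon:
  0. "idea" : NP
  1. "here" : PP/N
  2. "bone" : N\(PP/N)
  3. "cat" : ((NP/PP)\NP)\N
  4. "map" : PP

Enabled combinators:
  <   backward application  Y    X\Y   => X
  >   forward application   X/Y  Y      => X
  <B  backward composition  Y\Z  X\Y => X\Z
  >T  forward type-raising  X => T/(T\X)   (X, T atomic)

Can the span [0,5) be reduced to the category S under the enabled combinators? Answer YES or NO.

NO

NP PP/N N\(PP/N) ((NP/PP)\NP)\N PP
CKY chart[0,5] = {N/(N\NP), NP, NP/(NP\NP), PP/(PP\NP), S/(S\NP)}; S ∉ chart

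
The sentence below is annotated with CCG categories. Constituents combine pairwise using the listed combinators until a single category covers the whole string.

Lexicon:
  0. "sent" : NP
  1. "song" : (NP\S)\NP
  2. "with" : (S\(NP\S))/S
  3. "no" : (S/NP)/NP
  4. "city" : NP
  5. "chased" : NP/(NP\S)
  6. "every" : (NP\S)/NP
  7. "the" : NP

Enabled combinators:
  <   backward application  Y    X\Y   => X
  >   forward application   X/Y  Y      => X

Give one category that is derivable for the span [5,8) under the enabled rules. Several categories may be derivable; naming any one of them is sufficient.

[0,8] S   <
  [0,2] NP\S   <
    [0,1] "sent" : NP
    [1,2] "song" : (NP\S)\NP
  [2,8] S\(NP\S)   >
    [2,3] "with" : (S\(NP\S))/S
    [3,8] S   >
      [3,5] S/NP   >
        [3,4] "no" : (S/NP)/NP
        [4,5] "city" : NP
      [5,8] NP   >
        [5,6] "chased" : NP/(NP\S)
        [6,8] NP\S   >
          [6,7] "every" : (NP\S)/NP
          [7,8] "the" : NP

NP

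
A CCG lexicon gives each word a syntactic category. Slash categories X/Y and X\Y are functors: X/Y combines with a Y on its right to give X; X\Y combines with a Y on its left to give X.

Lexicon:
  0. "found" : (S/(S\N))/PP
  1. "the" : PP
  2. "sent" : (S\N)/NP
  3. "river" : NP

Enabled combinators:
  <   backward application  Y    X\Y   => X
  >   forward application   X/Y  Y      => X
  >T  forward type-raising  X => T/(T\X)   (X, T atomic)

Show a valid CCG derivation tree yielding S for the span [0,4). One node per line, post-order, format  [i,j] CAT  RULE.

[0,1] (S/(S\N))/PP  lex  "found"
[1,2] PP  lex  "the"
[0,2] S/(S\N)  >  k=1
[2,3] (S\N)/NP  lex  "sent"
[3,4] NP  lex  "river"
[2,4] S\N  >  k=3
[0,4] S  >  k=2

[0,4] S   >
  [0,2] S/(S\N)   >
    [0,1] "found" : (S/(S\N))/PP
    [1,2] "the" : PP
  [2,4] S\N   >
    [2,3] "sent" : (S\N)/NP
    [3,4] "river" : NP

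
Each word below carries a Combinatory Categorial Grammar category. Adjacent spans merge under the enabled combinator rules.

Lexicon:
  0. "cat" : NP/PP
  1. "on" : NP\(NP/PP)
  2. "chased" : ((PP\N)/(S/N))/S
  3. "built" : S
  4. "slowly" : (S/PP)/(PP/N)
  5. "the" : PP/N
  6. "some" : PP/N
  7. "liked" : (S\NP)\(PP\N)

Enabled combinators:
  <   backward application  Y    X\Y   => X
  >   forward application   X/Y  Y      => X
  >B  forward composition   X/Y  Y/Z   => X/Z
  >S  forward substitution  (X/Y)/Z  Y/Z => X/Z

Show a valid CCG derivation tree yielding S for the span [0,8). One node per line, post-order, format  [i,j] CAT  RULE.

[0,8] S   <
  [0,2] NP   <
    [0,1] "cat" : NP/PP
    [1,2] "on" : NP\(NP/PP)
  [2,8] S\NP   <
    [2,7] PP\N   >
      [2,4] (PP\N)/(S/N)   >
        [2,3] "chased" : ((PP\N)/(S/N))/S
        [3,4] "built" : S
      [4,7] S/N   >B
        [4,6] S/PP   >
          [4,5] "slowly" : (S/PP)/(PP/N)
          [5,6] "the" : PP/N
        [6,7] "some" : PP/N
    [7,8] "liked" : (S\NP)\(PP\N)

[0,1] NP/PP  lex  "cat"
[1,2] NP\(NP/PP)  lex  "on"
[0,2] NP  <  k=1
[2,3] ((PP\N)/(S/N))/S  lex  "chased"
[3,4] S  lex  "built"
[2,4] (PP\N)/(S/N)  >  k=3
[4,5] (S/PP)/(PP/N)  lex  "slowly"
[5,6] PP/N  lex  "the"
[4,6] S/PP  >  k=5
[6,7] PP/N  lex  "some"
[4,7] S/N  >B  k=6
[2,7] PP\N  >  k=4
[7,8] (S\NP)\(PP\N)  lex  "liked"
[2,8] S\NP  <  k=7
[0,8] S  <  k=2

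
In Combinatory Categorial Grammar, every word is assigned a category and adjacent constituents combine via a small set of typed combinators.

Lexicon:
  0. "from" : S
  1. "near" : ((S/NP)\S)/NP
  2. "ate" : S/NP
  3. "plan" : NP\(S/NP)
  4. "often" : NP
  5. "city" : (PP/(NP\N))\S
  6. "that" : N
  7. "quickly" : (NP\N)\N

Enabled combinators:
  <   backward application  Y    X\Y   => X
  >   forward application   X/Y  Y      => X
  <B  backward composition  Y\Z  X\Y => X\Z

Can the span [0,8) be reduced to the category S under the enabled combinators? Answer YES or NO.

S ((S/NP)\S)/NP S/NP NP\(S/NP) NP (PP/(NP\N))\S N (NP\N)\N
CKY chart[0,8] = {PP}; S ∉ chart

NO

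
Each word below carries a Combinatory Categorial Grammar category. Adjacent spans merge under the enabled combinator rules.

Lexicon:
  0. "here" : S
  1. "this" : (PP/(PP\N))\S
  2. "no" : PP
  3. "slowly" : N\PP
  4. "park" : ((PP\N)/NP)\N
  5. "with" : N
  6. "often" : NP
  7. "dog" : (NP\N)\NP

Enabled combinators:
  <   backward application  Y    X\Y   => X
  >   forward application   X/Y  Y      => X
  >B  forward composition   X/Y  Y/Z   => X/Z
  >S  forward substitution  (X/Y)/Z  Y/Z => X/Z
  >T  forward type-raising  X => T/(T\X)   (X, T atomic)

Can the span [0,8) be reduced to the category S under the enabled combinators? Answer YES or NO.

S (PP/(PP\N))\S PP N\PP ((PP\N)/NP)\N N NP (NP\N)\NP
CKY chart[0,8] = {N/(N\PP), NP/(NP\PP), PP, PP/(NP\NP), PP/(PP\PP), S/(S\PP)}; S ∉ chart

NO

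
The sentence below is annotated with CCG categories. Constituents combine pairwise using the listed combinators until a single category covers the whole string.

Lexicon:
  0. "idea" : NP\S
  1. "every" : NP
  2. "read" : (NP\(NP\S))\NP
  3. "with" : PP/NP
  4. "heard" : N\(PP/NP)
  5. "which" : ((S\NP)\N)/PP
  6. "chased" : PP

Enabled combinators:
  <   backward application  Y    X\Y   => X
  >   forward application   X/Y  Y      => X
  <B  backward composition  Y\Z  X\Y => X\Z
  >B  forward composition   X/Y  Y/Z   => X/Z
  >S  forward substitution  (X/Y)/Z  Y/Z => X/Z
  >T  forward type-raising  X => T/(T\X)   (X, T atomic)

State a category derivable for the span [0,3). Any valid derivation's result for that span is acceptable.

[0,7] S   <
  [0,3] NP   <
    [0,1] "idea" : NP\S
    [1,3] NP\(NP\S)   <
      [1,2] "every" : NP
      [2,3] "read" : (NP\(NP\S))\NP
  [3,7] S\NP   <
    [3,5] N   <
      [3,4] "with" : PP/NP
      [4,5] "heard" : N\(PP/NP)
    [5,7] (S\NP)\N   >
      [5,6] "which" : ((S\NP)\N)/PP
      [6,7] "chased" : PP

NP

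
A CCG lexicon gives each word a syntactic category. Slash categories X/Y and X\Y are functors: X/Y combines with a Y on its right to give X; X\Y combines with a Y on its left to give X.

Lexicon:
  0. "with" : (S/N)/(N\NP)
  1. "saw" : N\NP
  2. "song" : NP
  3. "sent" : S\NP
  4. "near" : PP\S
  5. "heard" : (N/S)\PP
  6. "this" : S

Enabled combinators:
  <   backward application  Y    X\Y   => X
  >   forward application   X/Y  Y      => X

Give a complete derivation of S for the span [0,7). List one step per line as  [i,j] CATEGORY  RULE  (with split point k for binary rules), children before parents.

[0,1] (S/N)/(N\NP)  lex  "with"
[1,2] N\NP  lex  "saw"
[0,2] S/N  >  k=1
[2,3] NP  lex  "song"
[3,4] S\NP  lex  "sent"
[2,4] S  <  k=3
[4,5] PP\S  lex  "near"
[2,5] PP  <  k=4
[5,6] (N/S)\PP  lex  "heard"
[2,6] N/S  <  k=5
[6,7] S  lex  "this"
[2,7] N  >  k=6
[0,7] S  >  k=2

[0,7] S   >
  [0,2] S/N   >
    [0,1] "with" : (S/N)/(N\NP)
    [1,2] "saw" : N\NP
  [2,7] N   >
    [2,6] N/S   <
      [2,5] PP   <
        [2,4] S   <
          [2,3] "song" : NP
          [3,4] "sent" : S\NP
        [4,5] "near" : PP\S
      [5,6] "heard" : (N/S)\PP
    [6,7] "this" : S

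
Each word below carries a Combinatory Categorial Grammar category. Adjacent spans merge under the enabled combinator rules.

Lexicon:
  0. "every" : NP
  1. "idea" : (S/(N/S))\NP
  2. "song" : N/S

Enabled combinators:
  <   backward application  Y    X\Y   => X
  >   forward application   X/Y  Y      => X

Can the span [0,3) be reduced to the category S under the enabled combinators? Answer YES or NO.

YES

[0,3] S   >
  [0,2] S/(N/S)   <
    [0,1] "every" : NP
    [1,2] "idea" : (S/(N/S))\NP
  [2,3] "song" : N/S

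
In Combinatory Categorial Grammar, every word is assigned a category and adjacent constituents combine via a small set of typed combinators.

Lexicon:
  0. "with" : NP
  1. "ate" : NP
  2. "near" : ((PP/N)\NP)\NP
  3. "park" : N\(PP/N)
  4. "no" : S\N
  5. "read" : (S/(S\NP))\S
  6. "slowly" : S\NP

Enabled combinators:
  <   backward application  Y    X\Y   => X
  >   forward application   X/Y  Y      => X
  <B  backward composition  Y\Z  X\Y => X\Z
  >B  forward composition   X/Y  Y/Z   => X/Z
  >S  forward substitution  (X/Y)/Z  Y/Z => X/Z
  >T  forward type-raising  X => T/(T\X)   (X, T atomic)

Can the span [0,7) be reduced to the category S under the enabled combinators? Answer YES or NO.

YES

[0,7] S   >
  [0,6] S/(S\NP)   <
    [0,5] S   <
      [0,4] N   <
        [0,1] "with" : NP
        [1,4] N\NP   <B
          [1,3] (PP/N)\NP   <
            [1,2] "ate" : NP
            [2,3] "near" : ((PP/N)\NP)\NP
          [3,4] "park" : N\(PP/N)
      [4,5] "no" : S\N
    [5,6] "read" : (S/(S\NP))\S
  [6,7] "slowly" : S\NP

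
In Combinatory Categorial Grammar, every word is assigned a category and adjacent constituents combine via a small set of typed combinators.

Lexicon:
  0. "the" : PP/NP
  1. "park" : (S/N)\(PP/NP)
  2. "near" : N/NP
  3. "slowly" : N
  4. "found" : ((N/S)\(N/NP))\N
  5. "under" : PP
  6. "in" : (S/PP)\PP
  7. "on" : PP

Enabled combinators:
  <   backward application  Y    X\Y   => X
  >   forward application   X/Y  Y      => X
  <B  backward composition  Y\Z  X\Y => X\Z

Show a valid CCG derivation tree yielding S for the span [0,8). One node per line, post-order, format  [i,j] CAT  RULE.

[0,8] S   >
  [0,2] S/N   <
    [0,1] "the" : PP/NP
    [1,2] "park" : (S/N)\(PP/NP)
  [2,8] N   >
    [2,5] N/S   <
      [2,3] "near" : N/NP
      [3,5] (N/S)\(N/NP)   <
        [3,4] "slowly" : N
        [4,5] "found" : ((N/S)\(N/NP))\N
    [5,8] S   >
      [5,7] S/PP   <
        [5,6] "under" : PP
        [6,7] "in" : (S/PP)\PP
      [7,8] "on" : PP

[0,1] PP/NP  lex  "the"
[1,2] (S/N)\(PP/NP)  lex  "park"
[0,2] S/N  <  k=1
[2,3] N/NP  lex  "near"
[3,4] N  lex  "slowly"
[4,5] ((N/S)\(N/NP))\N  lex  "found"
[3,5] (N/S)\(N/NP)  <  k=4
[2,5] N/S  <  k=3
[5,6] PP  lex  "under"
[6,7] (S/PP)\PP  lex  "in"
[5,7] S/PP  <  k=6
[7,8] PP  lex  "on"
[5,8] S  >  k=7
[2,8] N  >  k=5
[0,8] S  >  k=2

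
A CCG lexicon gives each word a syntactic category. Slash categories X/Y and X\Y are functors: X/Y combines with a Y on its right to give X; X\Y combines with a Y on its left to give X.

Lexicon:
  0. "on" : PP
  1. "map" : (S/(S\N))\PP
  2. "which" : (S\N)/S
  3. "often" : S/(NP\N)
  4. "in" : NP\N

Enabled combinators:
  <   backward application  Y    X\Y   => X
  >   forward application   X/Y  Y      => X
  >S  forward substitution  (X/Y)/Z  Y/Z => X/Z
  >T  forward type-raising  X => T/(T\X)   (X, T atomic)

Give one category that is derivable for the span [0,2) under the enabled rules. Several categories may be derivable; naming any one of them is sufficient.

S/(S\N)

[0,5] S   >
  [0,2] S/(S\N)   <
    [0,1] "on" : PP
    [1,2] "map" : (S/(S\N))\PP
  [2,5] S\N   >
    [2,3] "which" : (S\N)/S
    [3,5] S   >
      [3,4] "often" : S/(NP\N)
      [4,5] "in" : NP\N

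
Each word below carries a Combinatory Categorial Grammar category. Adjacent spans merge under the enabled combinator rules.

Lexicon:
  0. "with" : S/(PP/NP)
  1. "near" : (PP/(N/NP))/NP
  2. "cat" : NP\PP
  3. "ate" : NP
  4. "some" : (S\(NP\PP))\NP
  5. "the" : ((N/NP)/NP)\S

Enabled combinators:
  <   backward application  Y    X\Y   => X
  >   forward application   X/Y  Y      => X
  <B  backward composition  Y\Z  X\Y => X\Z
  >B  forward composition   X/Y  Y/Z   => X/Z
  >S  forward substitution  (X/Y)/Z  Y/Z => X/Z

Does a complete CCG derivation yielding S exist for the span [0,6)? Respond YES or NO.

[0,6] S   >
  [0,1] "with" : S/(PP/NP)
  [1,6] PP/NP   >S
    [1,2] "near" : (PP/(N/NP))/NP
    [2,6] (N/NP)/NP   <
      [2,5] S   <
        [2,3] "cat" : NP\PP
        [3,5] S\(NP\PP)   <
          [3,4] "ate" : NP
          [4,5] "some" : (S\(NP\PP))\NP
      [5,6] "the" : ((N/NP)/NP)\S

YES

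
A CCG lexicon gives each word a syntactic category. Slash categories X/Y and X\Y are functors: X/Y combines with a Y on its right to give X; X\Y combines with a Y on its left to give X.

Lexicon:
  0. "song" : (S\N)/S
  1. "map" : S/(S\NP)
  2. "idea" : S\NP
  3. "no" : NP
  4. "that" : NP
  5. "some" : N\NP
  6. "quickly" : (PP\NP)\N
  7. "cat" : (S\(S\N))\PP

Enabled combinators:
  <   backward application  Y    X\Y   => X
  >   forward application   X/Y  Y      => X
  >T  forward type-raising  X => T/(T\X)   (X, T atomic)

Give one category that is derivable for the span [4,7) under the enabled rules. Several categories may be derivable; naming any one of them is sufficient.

PP\NP

[0,8] S   <
  [0,3] S\N   >
    [0,1] "song" : (S\N)/S
    [1,3] S   >
      [1,2] "map" : S/(S\NP)
      [2,3] "idea" : S\NP
  [3,8] S\(S\N)   <
    [3,7] PP   >
      [3,4] PP/(PP\NP)   >T
        [3,4] "no" : NP
      [4,7] PP\NP   <
        [4,6] N   <
          [4,5] "that" : NP
          [5,6] "some" : N\NP
        [6,7] "quickly" : (PP\NP)\N
    [7,8] "cat" : (S\(S\N))\PP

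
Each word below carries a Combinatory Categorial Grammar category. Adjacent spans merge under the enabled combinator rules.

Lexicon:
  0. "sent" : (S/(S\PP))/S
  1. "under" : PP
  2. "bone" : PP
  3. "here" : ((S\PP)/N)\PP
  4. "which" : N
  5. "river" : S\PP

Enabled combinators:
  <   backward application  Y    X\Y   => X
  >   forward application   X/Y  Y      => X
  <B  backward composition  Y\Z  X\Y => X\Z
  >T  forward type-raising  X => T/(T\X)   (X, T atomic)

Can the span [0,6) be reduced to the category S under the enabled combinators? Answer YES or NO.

[0,6] S   >
  [0,5] S/(S\PP)   >
    [0,1] "sent" : (S/(S\PP))/S
    [1,5] S   <
      [1,2] "under" : PP
      [2,5] S\PP   >
        [2,4] (S\PP)/N   <
          [2,3] "bone" : PP
          [3,4] "here" : ((S\PP)/N)\PP
        [4,5] "which" : N
  [5,6] "river" : S\PP

YES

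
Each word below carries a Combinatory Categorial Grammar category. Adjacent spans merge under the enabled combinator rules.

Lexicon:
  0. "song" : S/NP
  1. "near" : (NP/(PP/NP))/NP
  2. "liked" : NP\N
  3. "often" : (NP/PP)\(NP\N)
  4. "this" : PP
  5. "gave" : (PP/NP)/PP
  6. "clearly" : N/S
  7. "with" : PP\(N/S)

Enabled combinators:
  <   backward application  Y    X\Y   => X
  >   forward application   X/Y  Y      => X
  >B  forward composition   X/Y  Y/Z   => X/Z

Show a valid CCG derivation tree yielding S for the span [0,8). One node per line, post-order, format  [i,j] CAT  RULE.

[0,1] S/NP  lex  "song"
[1,2] (NP/(PP/NP))/NP  lex  "near"
[2,3] NP\N  lex  "liked"
[3,4] (NP/PP)\(NP\N)  lex  "often"
[2,4] NP/PP  <  k=3
[4,5] PP  lex  "this"
[2,5] NP  >  k=4
[1,5] NP/(PP/NP)  >  k=2
[5,6] (PP/NP)/PP  lex  "gave"
[1,6] NP/PP  >B  k=5
[0,6] S/PP  >B  k=1
[6,7] N/S  lex  "clearly"
[7,8] PP\(N/S)  lex  "with"
[6,8] PP  <  k=7
[0,8] S  >  k=6

[0,8] S   >
  [0,6] S/PP   >B
    [0,1] "song" : S/NP
    [1,6] NP/PP   >B
      [1,5] NP/(PP/NP)   >
        [1,2] "near" : (NP/(PP/NP))/NP
        [2,5] NP   >
          [2,4] NP/PP   <
            [2,3] "liked" : NP\N
            [3,4] "often" : (NP/PP)\(NP\N)
          [4,5] "this" : PP
      [5,6] "gave" : (PP/NP)/PP
  [6,8] PP   <
    [6,7] "clearly" : N/S
    [7,8] "with" : PP\(N/S)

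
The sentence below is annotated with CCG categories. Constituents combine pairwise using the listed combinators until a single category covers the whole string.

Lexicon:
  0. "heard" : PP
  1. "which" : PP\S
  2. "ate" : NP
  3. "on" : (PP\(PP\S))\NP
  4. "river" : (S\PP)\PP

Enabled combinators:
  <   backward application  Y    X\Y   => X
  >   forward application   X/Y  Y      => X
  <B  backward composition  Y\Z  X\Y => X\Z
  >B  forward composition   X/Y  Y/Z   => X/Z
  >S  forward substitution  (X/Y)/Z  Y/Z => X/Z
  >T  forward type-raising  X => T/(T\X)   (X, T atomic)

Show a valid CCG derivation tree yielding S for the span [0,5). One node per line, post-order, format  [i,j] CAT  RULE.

[0,1] PP  lex  "heard"
[1,2] PP\S  lex  "which"
[2,3] NP  lex  "ate"
[3,4] (PP\(PP\S))\NP  lex  "on"
[2,4] PP\(PP\S)  <  k=3
[1,4] PP  <  k=2
[4,5] (S\PP)\PP  lex  "river"
[1,5] S\PP  <  k=4
[0,5] S  <  k=1

[0,5] S   <
  [0,1] "heard" : PP
  [1,5] S\PP   <
    [1,4] PP   <
      [1,2] "which" : PP\S
      [2,4] PP\(PP\S)   <
        [2,3] "ate" : NP
        [3,4] "on" : (PP\(PP\S))\NP
    [4,5] "river" : (S\PP)\PP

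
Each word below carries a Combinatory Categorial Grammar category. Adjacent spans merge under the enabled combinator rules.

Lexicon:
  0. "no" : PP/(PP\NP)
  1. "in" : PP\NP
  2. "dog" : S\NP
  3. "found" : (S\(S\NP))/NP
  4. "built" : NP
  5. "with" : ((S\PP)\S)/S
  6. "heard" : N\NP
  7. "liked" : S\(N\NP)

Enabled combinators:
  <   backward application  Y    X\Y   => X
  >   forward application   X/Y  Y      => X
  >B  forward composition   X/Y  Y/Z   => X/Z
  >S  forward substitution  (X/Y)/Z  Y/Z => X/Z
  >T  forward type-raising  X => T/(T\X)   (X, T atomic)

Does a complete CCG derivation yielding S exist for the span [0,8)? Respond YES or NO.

[0,8] S   <
  [0,2] PP   >
    [0,1] "no" : PP/(PP\NP)
    [1,2] "in" : PP\NP
  [2,8] S\PP   <
    [2,5] S   <
      [2,3] "dog" : S\NP
      [3,5] S\(S\NP)   >
        [3,4] "found" : (S\(S\NP))/NP
        [4,5] "built" : NP
    [5,8] (S\PP)\S   >
      [5,6] "with" : ((S\PP)\S)/S
      [6,8] S   <
        [6,7] "heard" : N\NP
        [7,8] "liked" : S\(N\NP)

YES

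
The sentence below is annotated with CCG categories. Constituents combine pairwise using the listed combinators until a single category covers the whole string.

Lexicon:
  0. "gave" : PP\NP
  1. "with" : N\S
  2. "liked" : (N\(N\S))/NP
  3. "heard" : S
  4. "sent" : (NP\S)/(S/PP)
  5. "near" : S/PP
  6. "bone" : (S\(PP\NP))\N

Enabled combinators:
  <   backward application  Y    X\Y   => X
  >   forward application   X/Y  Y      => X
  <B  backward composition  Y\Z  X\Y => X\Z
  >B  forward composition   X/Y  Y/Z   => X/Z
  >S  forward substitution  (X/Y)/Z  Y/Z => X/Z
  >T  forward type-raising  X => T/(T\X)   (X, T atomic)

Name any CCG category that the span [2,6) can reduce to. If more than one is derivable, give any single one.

N\(N\S)

[0,7] S   <
  [0,1] "gave" : PP\NP
  [1,7] S\(PP\NP)   <
    [1,6] N   <
      [1,2] "with" : N\S
      [2,6] N\(N\S)   >
        [2,3] "liked" : (N\(N\S))/NP
        [3,6] NP   <
          [3,4] "heard" : S
          [4,6] NP\S   >
            [4,5] "sent" : (NP\S)/(S/PP)
            [5,6] "near" : S/PP
    [6,7] "bone" : (S\(PP\NP))\N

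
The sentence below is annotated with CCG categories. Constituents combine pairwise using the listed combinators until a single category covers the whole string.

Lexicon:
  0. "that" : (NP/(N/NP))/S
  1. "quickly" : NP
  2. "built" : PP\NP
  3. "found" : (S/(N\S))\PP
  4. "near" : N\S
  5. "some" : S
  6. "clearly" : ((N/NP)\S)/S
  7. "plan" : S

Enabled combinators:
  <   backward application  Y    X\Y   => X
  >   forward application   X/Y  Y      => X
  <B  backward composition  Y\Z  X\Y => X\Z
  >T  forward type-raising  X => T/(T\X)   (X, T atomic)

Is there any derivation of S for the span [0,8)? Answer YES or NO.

NO

(NP/(N/NP))/S NP PP\NP (S/(N\S))\PP N\S S ((N/NP)\S)/S S
CKY chart[0,8] = {N/(N\NP), NP, NP/(NP\NP), PP/(PP\NP), S/(S\NP)}; S ∉ chart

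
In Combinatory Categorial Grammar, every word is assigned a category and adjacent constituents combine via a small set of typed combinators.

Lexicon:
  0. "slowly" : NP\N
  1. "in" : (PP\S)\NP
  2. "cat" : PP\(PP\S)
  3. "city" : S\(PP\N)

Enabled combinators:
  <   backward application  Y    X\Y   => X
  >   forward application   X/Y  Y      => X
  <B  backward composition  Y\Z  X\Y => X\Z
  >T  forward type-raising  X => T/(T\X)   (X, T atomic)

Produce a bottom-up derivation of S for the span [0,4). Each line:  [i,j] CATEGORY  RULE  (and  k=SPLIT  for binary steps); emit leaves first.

[0,4] S   <
  [0,3] PP\N   <B
    [0,1] "slowly" : NP\N
    [1,3] PP\NP   <B
      [1,2] "in" : (PP\S)\NP
      [2,3] "cat" : PP\(PP\S)
  [3,4] "city" : S\(PP\N)

[0,1] NP\N  lex  "slowly"
[1,2] (PP\S)\NP  lex  "in"
[2,3] PP\(PP\S)  lex  "cat"
[1,3] PP\NP  <B  k=2
[0,3] PP\N  <B  k=1
[3,4] S\(PP\N)  lex  "city"
[0,4] S  <  k=3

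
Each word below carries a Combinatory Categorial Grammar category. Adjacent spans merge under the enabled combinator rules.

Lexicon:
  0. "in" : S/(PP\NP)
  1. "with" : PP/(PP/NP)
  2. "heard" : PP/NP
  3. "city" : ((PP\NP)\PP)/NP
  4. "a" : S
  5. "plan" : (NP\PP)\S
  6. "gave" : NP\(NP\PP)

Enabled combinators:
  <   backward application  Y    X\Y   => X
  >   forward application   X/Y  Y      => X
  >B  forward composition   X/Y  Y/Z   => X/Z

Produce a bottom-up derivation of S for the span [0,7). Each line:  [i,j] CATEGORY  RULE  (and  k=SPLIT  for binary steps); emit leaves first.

[0,7] S   >
  [0,1] "in" : S/(PP\NP)
  [1,7] PP\NP   <
    [1,3] PP   >
      [1,2] "with" : PP/(PP/NP)
      [2,3] "heard" : PP/NP
    [3,7] (PP\NP)\PP   >
      [3,4] "city" : ((PP\NP)\PP)/NP
      [4,7] NP   <
        [4,6] NP\PP   <
          [4,5] "a" : S
          [5,6] "plan" : (NP\PP)\S
        [6,7] "gave" : NP\(NP\PP)

[0,1] S/(PP\NP)  lex  "in"
[1,2] PP/(PP/NP)  lex  "with"
[2,3] PP/NP  lex  "heard"
[1,3] PP  >  k=2
[3,4] ((PP\NP)\PP)/NP  lex  "city"
[4,5] S  lex  "a"
[5,6] (NP\PP)\S  lex  "plan"
[4,6] NP\PP  <  k=5
[6,7] NP\(NP\PP)  lex  "gave"
[4,7] NP  <  k=6
[3,7] (PP\NP)\PP  >  k=4
[1,7] PP\NP  <  k=3
[0,7] S  >  k=1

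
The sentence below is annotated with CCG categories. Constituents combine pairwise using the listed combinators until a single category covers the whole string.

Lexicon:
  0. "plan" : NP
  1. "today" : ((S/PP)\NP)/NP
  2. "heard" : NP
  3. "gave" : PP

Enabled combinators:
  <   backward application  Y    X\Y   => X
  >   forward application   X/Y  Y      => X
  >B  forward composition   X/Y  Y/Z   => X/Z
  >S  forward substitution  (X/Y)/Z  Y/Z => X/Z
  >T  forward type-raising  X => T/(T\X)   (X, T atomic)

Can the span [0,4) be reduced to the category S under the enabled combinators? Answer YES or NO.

[0,4] S   >
  [0,3] S/PP   <
    [0,1] "plan" : NP
    [1,3] (S/PP)\NP   >
      [1,2] "today" : ((S/PP)\NP)/NP
      [2,3] "heard" : NP
  [3,4] "gave" : PP

YES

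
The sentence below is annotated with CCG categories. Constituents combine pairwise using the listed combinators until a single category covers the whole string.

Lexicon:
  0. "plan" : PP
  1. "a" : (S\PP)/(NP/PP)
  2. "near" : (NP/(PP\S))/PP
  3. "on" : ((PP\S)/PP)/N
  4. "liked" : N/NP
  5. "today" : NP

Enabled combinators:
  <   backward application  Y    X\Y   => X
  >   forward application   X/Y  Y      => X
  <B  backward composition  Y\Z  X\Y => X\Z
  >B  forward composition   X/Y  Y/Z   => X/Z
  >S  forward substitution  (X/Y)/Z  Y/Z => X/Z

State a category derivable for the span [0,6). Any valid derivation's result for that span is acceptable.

S

[0,6] S   <
  [0,1] "plan" : PP
  [1,6] S\PP   >
    [1,2] "a" : (S\PP)/(NP/PP)
    [2,6] NP/PP   >S
      [2,3] "near" : (NP/(PP\S))/PP
      [3,6] (PP\S)/PP   >
        [3,4] "on" : ((PP\S)/PP)/N
        [4,6] N   >
          [4,5] "liked" : N/NP
          [5,6] "today" : NP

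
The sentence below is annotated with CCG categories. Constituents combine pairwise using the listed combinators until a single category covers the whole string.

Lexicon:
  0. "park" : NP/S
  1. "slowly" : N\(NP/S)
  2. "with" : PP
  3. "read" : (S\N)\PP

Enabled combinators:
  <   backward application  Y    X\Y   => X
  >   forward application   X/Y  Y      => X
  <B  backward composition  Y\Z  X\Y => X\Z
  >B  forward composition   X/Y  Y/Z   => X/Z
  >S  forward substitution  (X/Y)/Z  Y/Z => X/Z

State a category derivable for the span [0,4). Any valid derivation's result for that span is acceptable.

[0,4] S   <
  [0,2] N   <
    [0,1] "park" : NP/S
    [1,2] "slowly" : N\(NP/S)
  [2,4] S\N   <
    [2,3] "with" : PP
    [3,4] "read" : (S\N)\PP

S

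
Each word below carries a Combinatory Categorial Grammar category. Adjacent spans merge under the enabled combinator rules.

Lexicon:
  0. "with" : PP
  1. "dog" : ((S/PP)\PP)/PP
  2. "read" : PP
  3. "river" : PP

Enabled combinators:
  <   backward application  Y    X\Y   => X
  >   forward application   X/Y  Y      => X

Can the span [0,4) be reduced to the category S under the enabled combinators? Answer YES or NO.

[0,4] S   >
  [0,3] S/PP   <
    [0,1] "with" : PP
    [1,3] (S/PP)\PP   >
      [1,2] "dog" : ((S/PP)\PP)/PP
      [2,3] "read" : PP
  [3,4] "river" : PP

YES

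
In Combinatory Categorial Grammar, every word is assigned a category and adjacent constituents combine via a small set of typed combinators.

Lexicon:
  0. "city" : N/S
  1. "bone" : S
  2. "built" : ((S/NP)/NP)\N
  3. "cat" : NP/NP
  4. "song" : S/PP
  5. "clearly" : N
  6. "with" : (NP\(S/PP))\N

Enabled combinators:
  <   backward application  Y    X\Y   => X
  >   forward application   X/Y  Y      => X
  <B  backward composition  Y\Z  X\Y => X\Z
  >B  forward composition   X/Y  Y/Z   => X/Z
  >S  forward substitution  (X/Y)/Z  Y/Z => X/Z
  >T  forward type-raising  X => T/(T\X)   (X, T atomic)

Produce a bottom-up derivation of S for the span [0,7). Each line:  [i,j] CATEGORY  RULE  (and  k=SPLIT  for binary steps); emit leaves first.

[0,1] N/S  lex  "city"
[1,2] S  lex  "bone"
[0,2] N  >  k=1
[2,3] ((S/NP)/NP)\N  lex  "built"
[0,3] (S/NP)/NP  <  k=2
[3,4] NP/NP  lex  "cat"
[0,4] S/NP  >S  k=3
[4,5] S/PP  lex  "song"
[5,6] N  lex  "clearly"
[6,7] (NP\(S/PP))\N  lex  "with"
[5,7] NP\(S/PP)  <  k=6
[4,7] NP  <  k=5
[0,7] S  >  k=4

[0,7] S   >
  [0,4] S/NP   >S
    [0,3] (S/NP)/NP   <
      [0,2] N   >
        [0,1] "city" : N/S
        [1,2] "bone" : S
      [2,3] "built" : ((S/NP)/NP)\N
    [3,4] "cat" : NP/NP
  [4,7] NP   <
    [4,5] "song" : S/PP
    [5,7] NP\(S/PP)   <
      [5,6] "clearly" : N
      [6,7] "with" : (NP\(S/PP))\N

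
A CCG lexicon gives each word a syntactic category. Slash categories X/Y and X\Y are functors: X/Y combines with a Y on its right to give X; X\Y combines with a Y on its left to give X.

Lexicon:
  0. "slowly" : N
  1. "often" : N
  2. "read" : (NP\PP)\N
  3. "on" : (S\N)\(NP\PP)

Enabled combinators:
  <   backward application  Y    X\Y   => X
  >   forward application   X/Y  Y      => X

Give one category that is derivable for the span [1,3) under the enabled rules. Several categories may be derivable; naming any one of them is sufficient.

[0,4] S   <
  [0,1] "slowly" : N
  [1,4] S\N   <
    [1,3] NP\PP   <
      [1,2] "often" : N
      [2,3] "read" : (NP\PP)\N
    [3,4] "on" : (S\N)\(NP\PP)

NP\PP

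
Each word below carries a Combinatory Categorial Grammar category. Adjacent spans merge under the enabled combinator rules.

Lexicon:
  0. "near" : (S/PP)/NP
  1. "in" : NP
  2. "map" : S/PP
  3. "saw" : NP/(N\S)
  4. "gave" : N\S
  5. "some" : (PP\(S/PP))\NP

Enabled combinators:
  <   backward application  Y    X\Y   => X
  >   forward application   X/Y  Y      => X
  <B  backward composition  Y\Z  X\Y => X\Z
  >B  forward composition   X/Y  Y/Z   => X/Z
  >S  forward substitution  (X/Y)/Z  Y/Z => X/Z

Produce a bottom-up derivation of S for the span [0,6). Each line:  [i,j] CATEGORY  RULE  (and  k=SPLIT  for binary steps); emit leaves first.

[0,1] (S/PP)/NP  lex  "near"
[1,2] NP  lex  "in"
[0,2] S/PP  >  k=1
[2,3] S/PP  lex  "map"
[3,4] NP/(N\S)  lex  "saw"
[4,5] N\S  lex  "gave"
[3,5] NP  >  k=4
[5,6] (PP\(S/PP))\NP  lex  "some"
[3,6] PP\(S/PP)  <  k=5
[2,6] PP  <  k=3
[0,6] S  >  k=2

[0,6] S   >
  [0,2] S/PP   >
    [0,1] "near" : (S/PP)/NP
    [1,2] "in" : NP
  [2,6] PP   <
    [2,3] "map" : S/PP
    [3,6] PP\(S/PP)   <
      [3,5] NP   >
        [3,4] "saw" : NP/(N\S)
        [4,5] "gave" : N\S
      [5,6] "some" : (PP\(S/PP))\NP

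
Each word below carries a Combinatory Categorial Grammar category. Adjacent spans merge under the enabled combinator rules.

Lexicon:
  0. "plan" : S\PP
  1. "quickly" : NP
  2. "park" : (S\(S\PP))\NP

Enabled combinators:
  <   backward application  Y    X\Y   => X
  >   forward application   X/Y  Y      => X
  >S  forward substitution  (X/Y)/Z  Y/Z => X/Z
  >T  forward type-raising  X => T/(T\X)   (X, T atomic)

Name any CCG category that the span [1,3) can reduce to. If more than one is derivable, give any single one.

[0,3] S   <
  [0,1] "plan" : S\PP
  [1,3] S\(S\PP)   <
    [1,2] "quickly" : NP
    [2,3] "park" : (S\(S\PP))\NP

S\(S\PP)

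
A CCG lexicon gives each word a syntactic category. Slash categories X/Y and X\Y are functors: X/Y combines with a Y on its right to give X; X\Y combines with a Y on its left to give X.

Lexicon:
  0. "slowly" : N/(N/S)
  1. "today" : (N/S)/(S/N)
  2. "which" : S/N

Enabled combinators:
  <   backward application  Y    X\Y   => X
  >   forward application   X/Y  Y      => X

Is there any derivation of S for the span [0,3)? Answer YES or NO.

N/(N/S) (N/S)/(S/N) S/N
CKY chart[0,3] = {N}; S ∉ chart

NO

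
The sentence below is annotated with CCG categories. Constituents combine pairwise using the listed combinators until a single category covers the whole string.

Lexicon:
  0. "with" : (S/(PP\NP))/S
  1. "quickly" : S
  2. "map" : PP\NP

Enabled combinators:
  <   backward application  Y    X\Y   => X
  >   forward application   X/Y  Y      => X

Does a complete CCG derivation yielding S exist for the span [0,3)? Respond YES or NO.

YES

[0,3] S   >
  [0,2] S/(PP\NP)   >
    [0,1] "with" : (S/(PP\NP))/S
    [1,2] "quickly" : S
  [2,3] "map" : PP\NP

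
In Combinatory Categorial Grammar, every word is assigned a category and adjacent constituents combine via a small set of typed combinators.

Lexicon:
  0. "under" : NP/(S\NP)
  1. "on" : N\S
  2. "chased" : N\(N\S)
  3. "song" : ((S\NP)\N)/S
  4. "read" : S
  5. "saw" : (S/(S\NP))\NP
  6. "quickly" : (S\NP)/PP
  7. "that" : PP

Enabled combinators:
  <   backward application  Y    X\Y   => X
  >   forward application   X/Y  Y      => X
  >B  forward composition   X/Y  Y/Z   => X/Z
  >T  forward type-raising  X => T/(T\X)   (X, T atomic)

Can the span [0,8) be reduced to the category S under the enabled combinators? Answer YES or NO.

[0,8] S   >
  [0,6] S/(S\NP)   <
    [0,5] NP   >
      [0,1] "under" : NP/(S\NP)
      [1,5] S\NP   <
        [1,3] N   <
          [1,2] "on" : N\S
          [2,3] "chased" : N\(N\S)
        [3,5] (S\NP)\N   >
          [3,4] "song" : ((S\NP)\N)/S
          [4,5] "read" : S
    [5,6] "saw" : (S/(S\NP))\NP
  [6,8] S\NP   >
    [6,7] "quickly" : (S\NP)/PP
    [7,8] "that" : PP

YES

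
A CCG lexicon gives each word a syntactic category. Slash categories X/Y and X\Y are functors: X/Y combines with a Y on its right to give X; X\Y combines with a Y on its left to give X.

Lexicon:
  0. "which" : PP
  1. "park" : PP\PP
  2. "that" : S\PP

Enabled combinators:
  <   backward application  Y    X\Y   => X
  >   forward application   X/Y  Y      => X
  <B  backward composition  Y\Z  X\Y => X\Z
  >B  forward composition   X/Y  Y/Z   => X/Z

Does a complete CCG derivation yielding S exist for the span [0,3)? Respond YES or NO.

[0,3] S   <
  [0,1] "which" : PP
  [1,3] S\PP   <B
    [1,2] "park" : PP\PP
    [2,3] "that" : S\PP

YES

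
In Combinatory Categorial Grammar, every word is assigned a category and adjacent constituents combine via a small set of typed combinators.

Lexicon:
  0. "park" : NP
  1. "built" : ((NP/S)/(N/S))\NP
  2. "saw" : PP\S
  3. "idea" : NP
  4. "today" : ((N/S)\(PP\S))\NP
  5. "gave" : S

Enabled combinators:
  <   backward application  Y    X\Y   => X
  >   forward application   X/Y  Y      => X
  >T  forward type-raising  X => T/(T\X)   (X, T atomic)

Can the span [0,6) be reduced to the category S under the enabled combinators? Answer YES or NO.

NP ((NP/S)/(N/S))\NP PP\S NP ((N/S)\(PP\S))\NP S
CKY chart[0,6] = {N/(N\NP), NP, NP/(NP\NP), PP/(PP\NP), S/(S\NP)}; S ∉ chart

NO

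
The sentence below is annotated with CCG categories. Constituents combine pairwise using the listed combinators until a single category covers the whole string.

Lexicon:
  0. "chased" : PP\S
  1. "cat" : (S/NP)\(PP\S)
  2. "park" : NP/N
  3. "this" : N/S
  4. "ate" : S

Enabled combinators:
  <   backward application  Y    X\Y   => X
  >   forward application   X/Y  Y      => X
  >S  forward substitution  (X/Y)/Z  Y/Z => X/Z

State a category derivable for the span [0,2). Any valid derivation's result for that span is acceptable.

S/NP

[0,5] S   >
  [0,2] S/NP   <
    [0,1] "chased" : PP\S
    [1,2] "cat" : (S/NP)\(PP\S)
  [2,5] NP   >
    [2,3] "park" : NP/N
    [3,5] N   >
      [3,4] "this" : N/S
      [4,5] "ate" : S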